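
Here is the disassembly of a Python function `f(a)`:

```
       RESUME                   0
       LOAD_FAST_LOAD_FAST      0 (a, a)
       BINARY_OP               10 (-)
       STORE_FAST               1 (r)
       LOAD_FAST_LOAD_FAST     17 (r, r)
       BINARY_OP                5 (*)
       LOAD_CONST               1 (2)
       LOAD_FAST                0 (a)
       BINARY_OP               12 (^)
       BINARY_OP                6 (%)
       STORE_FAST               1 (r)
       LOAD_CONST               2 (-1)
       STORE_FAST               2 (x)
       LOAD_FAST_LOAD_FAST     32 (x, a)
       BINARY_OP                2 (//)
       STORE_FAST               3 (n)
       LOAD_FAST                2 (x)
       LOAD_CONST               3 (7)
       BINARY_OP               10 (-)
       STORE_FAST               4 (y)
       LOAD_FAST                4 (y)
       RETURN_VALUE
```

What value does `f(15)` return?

-8

LOAD_FAST_LOAD_FAST a,a → push 15,15. Stack: [15, 15]
BINARY_OP - → 15 - 15 = 0. Stack: [0]
STORE_FAST r → r=0. Stack: []
LOAD_FAST_LOAD_FAST r,r → push 0,0. Stack: [0, 0]
BINARY_OP * → 0 * 0 = 0. Stack: [0]
LOAD_CONST → push 2. Stack: [0, 2]
LOAD_FAST a → push 15. Stack: [0, 2, 15]
BINARY_OP ^ → 2 ^ 15 = 13. Stack: [0, 13]
BINARY_OP % → 0 % 13 = 0. Stack: [0]
STORE_FAST r → r=0. Stack: []
LOAD_CONST → push -1. Stack: [-1]
STORE_FAST x → x=-1. Stack: []
LOAD_FAST_LOAD_FAST x,a → push -1,15. Stack: [-1, 15]
BINARY_OP // → -1 // 15 = -1. Stack: [-1]
STORE_FAST n → n=-1. Stack: []
LOAD_FAST x → push -1. Stack: [-1]
LOAD_CONST → push 7. Stack: [-1, 7]
BINARY_OP - → -1 - 7 = -8. Stack: [-8]
STORE_FAST y → y=-8. Stack: []
LOAD_FAST y → push -8. Stack: [-8]
RETURN_VALUE → return -8.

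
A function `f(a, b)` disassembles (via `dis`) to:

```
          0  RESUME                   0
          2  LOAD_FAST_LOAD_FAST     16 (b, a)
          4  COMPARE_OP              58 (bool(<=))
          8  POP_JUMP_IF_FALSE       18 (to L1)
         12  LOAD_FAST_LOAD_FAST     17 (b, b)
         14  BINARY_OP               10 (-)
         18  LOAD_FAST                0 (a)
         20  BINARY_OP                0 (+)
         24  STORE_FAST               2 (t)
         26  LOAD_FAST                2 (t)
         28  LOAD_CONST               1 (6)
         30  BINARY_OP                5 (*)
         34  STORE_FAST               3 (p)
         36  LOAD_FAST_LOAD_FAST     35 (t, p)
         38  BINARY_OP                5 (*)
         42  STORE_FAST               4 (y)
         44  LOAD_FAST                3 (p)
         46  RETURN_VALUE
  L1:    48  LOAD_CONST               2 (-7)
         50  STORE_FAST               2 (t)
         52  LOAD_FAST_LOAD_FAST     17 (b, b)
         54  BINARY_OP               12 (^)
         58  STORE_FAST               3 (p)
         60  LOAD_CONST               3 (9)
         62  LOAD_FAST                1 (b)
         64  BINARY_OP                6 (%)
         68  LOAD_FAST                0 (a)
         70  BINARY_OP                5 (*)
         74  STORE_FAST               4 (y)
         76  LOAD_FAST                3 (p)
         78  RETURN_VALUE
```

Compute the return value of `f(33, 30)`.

198

LOAD_FAST_LOAD_FAST b,a → push 30,33. Stack: [30, 33]
COMPARE_OP bool(<=) → 30 vs 33 = True. Stack: [True]
POP_JUMP_IF_FALSE → pop True; no jump. Stack: []
LOAD_FAST_LOAD_FAST b,b → push 30,30. Stack: [30, 30]
BINARY_OP - → 30 - 30 = 0. Stack: [0]
LOAD_FAST a → push 33. Stack: [0, 33]
BINARY_OP + → 0 + 33 = 33. Stack: [33]
STORE_FAST t → t=33. Stack: []
LOAD_FAST t → push 33. Stack: [33]
LOAD_CONST → push 6. Stack: [33, 6]
BINARY_OP * → 33 * 6 = 198. Stack: [198]
STORE_FAST p → p=198. Stack: []
LOAD_FAST_LOAD_FAST t,p → push 33,198. Stack: [33, 198]
BINARY_OP * → 33 * 198 = 6534. Stack: [6534]
STORE_FAST y → y=6534. Stack: []
LOAD_FAST p → push 198. Stack: [198]
RETURN_VALUE → return 198.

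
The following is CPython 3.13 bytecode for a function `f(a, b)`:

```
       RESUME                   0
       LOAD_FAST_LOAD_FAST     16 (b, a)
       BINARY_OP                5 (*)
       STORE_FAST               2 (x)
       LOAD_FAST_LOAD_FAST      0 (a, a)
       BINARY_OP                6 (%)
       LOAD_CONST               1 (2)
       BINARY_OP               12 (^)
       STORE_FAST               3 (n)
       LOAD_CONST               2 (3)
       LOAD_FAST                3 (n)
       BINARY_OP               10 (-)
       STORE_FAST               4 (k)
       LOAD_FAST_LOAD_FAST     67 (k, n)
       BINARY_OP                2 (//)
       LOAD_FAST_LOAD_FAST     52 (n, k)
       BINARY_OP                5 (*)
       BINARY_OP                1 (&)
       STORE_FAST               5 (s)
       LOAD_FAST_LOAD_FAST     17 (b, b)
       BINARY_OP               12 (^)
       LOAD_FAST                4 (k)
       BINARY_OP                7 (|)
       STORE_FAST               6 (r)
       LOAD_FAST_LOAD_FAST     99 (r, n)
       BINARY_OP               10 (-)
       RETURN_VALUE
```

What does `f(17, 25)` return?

-1

LOAD_FAST_LOAD_FAST b,a → push 25,17. Stack: [25, 17]
BINARY_OP * → 25 * 17 = 425. Stack: [425]
STORE_FAST x → x=425. Stack: []
LOAD_FAST_LOAD_FAST a,a → push 17,17. Stack: [17, 17]
BINARY_OP % → 17 % 17 = 0. Stack: [0]
LOAD_CONST → push 2. Stack: [0, 2]
BINARY_OP ^ → 0 ^ 2 = 2. Stack: [2]
STORE_FAST n → n=2. Stack: []
LOAD_CONST → push 3. Stack: [3]
LOAD_FAST n → push 2. Stack: [3, 2]
BINARY_OP - → 3 - 2 = 1. Stack: [1]
STORE_FAST k → k=1. Stack: []
LOAD_FAST_LOAD_FAST k,n → push 1,2. Stack: [1, 2]
BINARY_OP // → 1 // 2 = 0. Stack: [0]
LOAD_FAST_LOAD_FAST n,k → push 2,1. Stack: [0, 2, 1]
BINARY_OP * → 2 * 1 = 2. Stack: [0, 2]
BINARY_OP & → 0 & 2 = 0. Stack: [0]
STORE_FAST s → s=0. Stack: []
LOAD_FAST_LOAD_FAST b,b → push 25,25. Stack: [25, 25]
BINARY_OP ^ → 25 ^ 25 = 0. Stack: [0]
LOAD_FAST k → push 1. Stack: [0, 1]
BINARY_OP | → 0 | 1 = 1. Stack: [1]
STORE_FAST r → r=1. Stack: []
LOAD_FAST_LOAD_FAST r,n → push 1,2. Stack: [1, 2]
BINARY_OP - → 1 - 2 = -1. Stack: [-1]
RETURN_VALUE → return -1.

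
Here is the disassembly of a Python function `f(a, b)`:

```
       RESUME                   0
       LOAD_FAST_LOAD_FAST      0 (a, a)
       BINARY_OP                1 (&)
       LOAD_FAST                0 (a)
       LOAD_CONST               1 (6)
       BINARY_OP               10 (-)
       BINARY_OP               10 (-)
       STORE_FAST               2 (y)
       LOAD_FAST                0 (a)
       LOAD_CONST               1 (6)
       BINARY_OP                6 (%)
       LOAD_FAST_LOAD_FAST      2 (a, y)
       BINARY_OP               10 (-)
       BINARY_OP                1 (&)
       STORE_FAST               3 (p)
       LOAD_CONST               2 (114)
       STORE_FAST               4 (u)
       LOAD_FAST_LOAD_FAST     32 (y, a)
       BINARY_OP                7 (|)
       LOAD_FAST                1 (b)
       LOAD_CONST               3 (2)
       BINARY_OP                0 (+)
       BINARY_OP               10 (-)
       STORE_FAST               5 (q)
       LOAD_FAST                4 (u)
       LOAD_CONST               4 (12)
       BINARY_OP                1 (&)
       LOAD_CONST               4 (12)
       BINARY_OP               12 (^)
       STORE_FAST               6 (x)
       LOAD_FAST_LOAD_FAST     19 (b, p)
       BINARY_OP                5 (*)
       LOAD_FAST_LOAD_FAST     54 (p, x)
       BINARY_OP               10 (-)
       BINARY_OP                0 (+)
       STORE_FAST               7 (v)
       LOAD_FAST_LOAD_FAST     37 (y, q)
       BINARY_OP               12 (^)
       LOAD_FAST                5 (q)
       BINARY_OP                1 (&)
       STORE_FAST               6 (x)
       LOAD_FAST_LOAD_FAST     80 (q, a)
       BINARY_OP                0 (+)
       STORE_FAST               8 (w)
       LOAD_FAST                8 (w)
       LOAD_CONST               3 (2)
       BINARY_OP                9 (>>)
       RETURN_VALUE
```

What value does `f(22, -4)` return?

11

LOAD_FAST_LOAD_FAST a,a → push 22,22. Stack: [22, 22]
BINARY_OP & → 22 & 22 = 22. Stack: [22]
LOAD_FAST a → push 22. Stack: [22, 22]
LOAD_CONST → push 6. Stack: [22, 22, 6]
BINARY_OP - → 22 - 6 = 16. Stack: [22, 16]
BINARY_OP - → 22 - 16 = 6. Stack: [6]
STORE_FAST y → y=6. Stack: []
LOAD_FAST a → push 22. Stack: [22]
LOAD_CONST → push 6. Stack: [22, 6]
BINARY_OP % → 22 % 6 = 4. Stack: [4]
LOAD_FAST_LOAD_FAST a,y → push 22,6. Stack: [4, 22, 6]
BINARY_OP - → 22 - 6 = 16. Stack: [4, 16]
BINARY_OP & → 4 & 16 = 0. Stack: [0]
STORE_FAST p → p=0. Stack: []
LOAD_CONST → push 114. Stack: [114]
STORE_FAST u → u=114. Stack: []
LOAD_FAST_LOAD_FAST y,a → push 6,22. Stack: [6, 22]
BINARY_OP | → 6 | 22 = 22. Stack: [22]
LOAD_FAST b → push -4. Stack: [22, -4]
LOAD_CONST → push 2. Stack: [22, -4, 2]
BINARY_OP + → -4 + 2 = -2. Stack: [22, -2]
BINARY_OP - → 22 - -2 = 24. Stack: [24]
STORE_FAST q → q=24. Stack: []
LOAD_FAST u → push 114. Stack: [114]
LOAD_CONST → push 12. Stack: [114, 12]
BINARY_OP & → 114 & 12 = 0. Stack: [0]
LOAD_CONST → push 12. Stack: [0, 12]
BINARY_OP ^ → 0 ^ 12 = 12. Stack: [12]
STORE_FAST x → x=12. Stack: []
LOAD_FAST_LOAD_FAST b,p → push -4,0. Stack: [-4, 0]
BINARY_OP * → -4 * 0 = 0. Stack: [0]
LOAD_FAST_LOAD_FAST p,x → push 0,12. Stack: [0, 0, 12]
BINARY_OP - → 0 - 12 = -12. Stack: [0, -12]
BINARY_OP + → 0 + -12 = -12. Stack: [-12]
STORE_FAST v → v=-12. Stack: []
LOAD_FAST_LOAD_FAST y,q → push 6,24. Stack: [6, 24]
BINARY_OP ^ → 6 ^ 24 = 30. Stack: [30]
LOAD_FAST q → push 24. Stack: [30, 24]
BINARY_OP & → 30 & 24 = 24. Stack: [24]
STORE_FAST x → x=24. Stack: []
LOAD_FAST_LOAD_FAST q,a → push 24,22. Stack: [24, 22]
BINARY_OP + → 24 + 22 = 46. Stack: [46]
STORE_FAST w → w=46. Stack: []
LOAD_FAST w → push 46. Stack: [46]
LOAD_CONST → push 2. Stack: [46, 2]
BINARY_OP >> → 46 >> 2 = 11. Stack: [11]
RETURN_VALUE → return 11.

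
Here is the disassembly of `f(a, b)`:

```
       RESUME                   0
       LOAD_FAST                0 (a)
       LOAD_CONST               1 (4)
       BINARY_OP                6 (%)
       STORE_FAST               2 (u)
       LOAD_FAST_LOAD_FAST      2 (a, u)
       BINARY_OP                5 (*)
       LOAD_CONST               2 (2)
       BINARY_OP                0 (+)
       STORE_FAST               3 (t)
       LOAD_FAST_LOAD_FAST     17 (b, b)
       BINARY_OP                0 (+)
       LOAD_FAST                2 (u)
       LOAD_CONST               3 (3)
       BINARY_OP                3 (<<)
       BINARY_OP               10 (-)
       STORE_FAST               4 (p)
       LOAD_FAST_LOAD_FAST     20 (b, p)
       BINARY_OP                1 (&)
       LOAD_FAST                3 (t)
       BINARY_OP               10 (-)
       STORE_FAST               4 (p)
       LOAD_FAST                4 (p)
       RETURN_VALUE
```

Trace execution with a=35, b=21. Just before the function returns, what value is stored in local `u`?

LOAD_FAST a → push 35. Stack: [35]
LOAD_CONST → push 4. Stack: [35, 4]
BINARY_OP % → 35 % 4 = 3. Stack: [3]
STORE_FAST u → u=3. Stack: []
LOAD_FAST_LOAD_FAST a,u → push 35,3. Stack: [35, 3]
BINARY_OP * → 35 * 3 = 105. Stack: [105]
LOAD_CONST → push 2. Stack: [105, 2]
BINARY_OP + → 105 + 2 = 107. Stack: [107]
STORE_FAST t → t=107. Stack: []
LOAD_FAST_LOAD_FAST b,b → push 21,21. Stack: [21, 21]
BINARY_OP + → 21 + 21 = 42. Stack: [42]
LOAD_FAST u → push 3. Stack: [42, 3]
LOAD_CONST → push 3. Stack: [42, 3, 3]
BINARY_OP << → 3 << 3 = 24. Stack: [42, 24]
BINARY_OP - → 42 - 24 = 18. Stack: [18]
STORE_FAST p → p=18. Stack: []
LOAD_FAST_LOAD_FAST b,p → push 21,18. Stack: [21, 18]
BINARY_OP & → 21 & 18 = 16. Stack: [16]
LOAD_FAST t → push 107. Stack: [16, 107]
BINARY_OP - → 16 - 107 = -91. Stack: [-91]
STORE_FAST p → p=-91. Stack: []
LOAD_FAST p → push -91. Stack: [-91]
RETURN_VALUE → return -91.

3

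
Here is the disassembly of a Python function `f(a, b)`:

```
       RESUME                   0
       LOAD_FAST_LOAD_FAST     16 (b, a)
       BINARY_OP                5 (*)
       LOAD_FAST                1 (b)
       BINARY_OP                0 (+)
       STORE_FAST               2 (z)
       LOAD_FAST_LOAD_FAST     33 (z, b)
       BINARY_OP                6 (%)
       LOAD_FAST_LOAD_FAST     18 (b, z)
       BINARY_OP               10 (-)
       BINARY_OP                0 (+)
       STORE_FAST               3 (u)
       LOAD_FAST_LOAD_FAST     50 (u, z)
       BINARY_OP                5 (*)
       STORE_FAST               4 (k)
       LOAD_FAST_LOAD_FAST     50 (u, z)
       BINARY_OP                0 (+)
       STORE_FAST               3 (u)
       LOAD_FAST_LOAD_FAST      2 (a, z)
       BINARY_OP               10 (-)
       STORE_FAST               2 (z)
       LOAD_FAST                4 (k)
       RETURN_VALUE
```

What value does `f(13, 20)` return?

-72800

LOAD_FAST_LOAD_FAST b,a → push 20,13. Stack: [20, 13]
BINARY_OP * → 20 * 13 = 260. Stack: [260]
LOAD_FAST b → push 20. Stack: [260, 20]
BINARY_OP + → 260 + 20 = 280. Stack: [280]
STORE_FAST z → z=280. Stack: []
LOAD_FAST_LOAD_FAST z,b → push 280,20. Stack: [280, 20]
BINARY_OP % → 280 % 20 = 0. Stack: [0]
LOAD_FAST_LOAD_FAST b,z → push 20,280. Stack: [0, 20, 280]
BINARY_OP - → 20 - 280 = -260. Stack: [0, -260]
BINARY_OP + → 0 + -260 = -260. Stack: [-260]
STORE_FAST u → u=-260. Stack: []
LOAD_FAST_LOAD_FAST u,z → push -260,280. Stack: [-260, 280]
BINARY_OP * → -260 * 280 = -72800. Stack: [-72800]
STORE_FAST k → k=-72800. Stack: []
LOAD_FAST_LOAD_FAST u,z → push -260,280. Stack: [-260, 280]
BINARY_OP + → -260 + 280 = 20. Stack: [20]
STORE_FAST u → u=20. Stack: []
LOAD_FAST_LOAD_FAST a,z → push 13,280. Stack: [13, 280]
BINARY_OP - → 13 - 280 = -267. Stack: [-267]
STORE_FAST z → z=-267. Stack: []
LOAD_FAST k → push -72800. Stack: [-72800]
RETURN_VALUE → return -72800.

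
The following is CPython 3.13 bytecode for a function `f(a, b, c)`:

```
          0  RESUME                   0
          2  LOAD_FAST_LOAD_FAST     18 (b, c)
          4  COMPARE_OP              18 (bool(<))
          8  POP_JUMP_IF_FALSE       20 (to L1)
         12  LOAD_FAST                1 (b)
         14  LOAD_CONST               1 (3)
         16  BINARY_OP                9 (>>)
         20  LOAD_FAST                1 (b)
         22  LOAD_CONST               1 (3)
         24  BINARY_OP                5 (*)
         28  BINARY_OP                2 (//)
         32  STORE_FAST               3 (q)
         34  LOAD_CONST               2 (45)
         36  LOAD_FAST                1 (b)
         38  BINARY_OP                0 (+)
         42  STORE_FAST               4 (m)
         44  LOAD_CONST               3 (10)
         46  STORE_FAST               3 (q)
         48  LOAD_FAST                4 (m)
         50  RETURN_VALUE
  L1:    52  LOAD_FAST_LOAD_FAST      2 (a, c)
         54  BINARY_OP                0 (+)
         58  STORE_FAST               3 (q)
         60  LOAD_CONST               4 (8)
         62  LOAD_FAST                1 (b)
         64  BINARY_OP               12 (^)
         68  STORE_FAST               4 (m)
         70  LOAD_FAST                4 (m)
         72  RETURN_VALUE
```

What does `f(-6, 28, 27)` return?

LOAD_FAST_LOAD_FAST b,c → push 28,27. Stack: [28, 27]
COMPARE_OP bool(<) → 28 vs 27 = False. Stack: [False]
POP_JUMP_IF_FALSE → pop False; jump. Stack: []
LOAD_FAST_LOAD_FAST a,c → push -6,27. Stack: [-6, 27]
BINARY_OP + → -6 + 27 = 21. Stack: [21]
STORE_FAST q → q=21. Stack: []
LOAD_CONST → push 8. Stack: [8]
LOAD_FAST b → push 28. Stack: [8, 28]
BINARY_OP ^ → 8 ^ 28 = 20. Stack: [20]
STORE_FAST m → m=20. Stack: []
LOAD_FAST m → push 20. Stack: [20]
RETURN_VALUE → return 20.

20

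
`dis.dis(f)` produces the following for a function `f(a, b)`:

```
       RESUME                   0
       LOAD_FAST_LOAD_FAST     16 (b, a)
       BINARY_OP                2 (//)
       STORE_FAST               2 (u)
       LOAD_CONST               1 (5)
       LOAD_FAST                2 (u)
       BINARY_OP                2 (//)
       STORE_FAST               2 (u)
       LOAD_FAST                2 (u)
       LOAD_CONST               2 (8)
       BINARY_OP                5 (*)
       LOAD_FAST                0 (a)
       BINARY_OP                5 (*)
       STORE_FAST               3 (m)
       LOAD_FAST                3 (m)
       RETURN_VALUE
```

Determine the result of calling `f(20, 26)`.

LOAD_FAST_LOAD_FAST b,a → push 26,20. Stack: [26, 20]
BINARY_OP // → 26 // 20 = 1. Stack: [1]
STORE_FAST u → u=1. Stack: []
LOAD_CONST → push 5. Stack: [5]
LOAD_FAST u → push 1. Stack: [5, 1]
BINARY_OP // → 5 // 1 = 5. Stack: [5]
STORE_FAST u → u=5. Stack: []
LOAD_FAST u → push 5. Stack: [5]
LOAD_CONST → push 8. Stack: [5, 8]
BINARY_OP * → 5 * 8 = 40. Stack: [40]
LOAD_FAST a → push 20. Stack: [40, 20]
BINARY_OP * → 40 * 20 = 800. Stack: [800]
STORE_FAST m → m=800. Stack: []
LOAD_FAST m → push 800. Stack: [800]
RETURN_VALUE → return 800.

800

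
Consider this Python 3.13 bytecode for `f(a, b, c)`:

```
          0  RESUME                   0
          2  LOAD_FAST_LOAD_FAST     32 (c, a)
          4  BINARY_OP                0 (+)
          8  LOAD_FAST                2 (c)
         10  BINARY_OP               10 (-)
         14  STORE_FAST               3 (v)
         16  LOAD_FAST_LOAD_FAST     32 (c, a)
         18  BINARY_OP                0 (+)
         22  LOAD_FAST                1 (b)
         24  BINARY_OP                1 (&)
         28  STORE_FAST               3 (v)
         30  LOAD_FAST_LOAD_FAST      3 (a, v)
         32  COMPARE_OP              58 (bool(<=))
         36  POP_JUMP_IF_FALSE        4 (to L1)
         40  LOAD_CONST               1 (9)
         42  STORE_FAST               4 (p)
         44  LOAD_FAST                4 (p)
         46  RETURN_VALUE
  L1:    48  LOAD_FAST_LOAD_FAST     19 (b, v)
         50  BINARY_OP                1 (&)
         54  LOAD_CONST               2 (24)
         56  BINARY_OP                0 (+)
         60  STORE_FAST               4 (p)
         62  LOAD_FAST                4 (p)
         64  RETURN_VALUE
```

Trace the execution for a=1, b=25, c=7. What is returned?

9

LOAD_FAST_LOAD_FAST c,a → push 7,1. Stack: [7, 1]
BINARY_OP + → 7 + 1 = 8. Stack: [8]
LOAD_FAST c → push 7. Stack: [8, 7]
BINARY_OP - → 8 - 7 = 1. Stack: [1]
STORE_FAST v → v=1. Stack: []
LOAD_FAST_LOAD_FAST c,a → push 7,1. Stack: [7, 1]
BINARY_OP + → 7 + 1 = 8. Stack: [8]
LOAD_FAST b → push 25. Stack: [8, 25]
BINARY_OP & → 8 & 25 = 8. Stack: [8]
STORE_FAST v → v=8. Stack: []
LOAD_FAST_LOAD_FAST a,v → push 1,8. Stack: [1, 8]
COMPARE_OP bool(<=) → 1 vs 8 = True. Stack: [True]
POP_JUMP_IF_FALSE → pop True; no jump. Stack: []
LOAD_CONST → push 9. Stack: [9]
STORE_FAST p → p=9. Stack: []
LOAD_FAST p → push 9. Stack: [9]
RETURN_VALUE → return 9.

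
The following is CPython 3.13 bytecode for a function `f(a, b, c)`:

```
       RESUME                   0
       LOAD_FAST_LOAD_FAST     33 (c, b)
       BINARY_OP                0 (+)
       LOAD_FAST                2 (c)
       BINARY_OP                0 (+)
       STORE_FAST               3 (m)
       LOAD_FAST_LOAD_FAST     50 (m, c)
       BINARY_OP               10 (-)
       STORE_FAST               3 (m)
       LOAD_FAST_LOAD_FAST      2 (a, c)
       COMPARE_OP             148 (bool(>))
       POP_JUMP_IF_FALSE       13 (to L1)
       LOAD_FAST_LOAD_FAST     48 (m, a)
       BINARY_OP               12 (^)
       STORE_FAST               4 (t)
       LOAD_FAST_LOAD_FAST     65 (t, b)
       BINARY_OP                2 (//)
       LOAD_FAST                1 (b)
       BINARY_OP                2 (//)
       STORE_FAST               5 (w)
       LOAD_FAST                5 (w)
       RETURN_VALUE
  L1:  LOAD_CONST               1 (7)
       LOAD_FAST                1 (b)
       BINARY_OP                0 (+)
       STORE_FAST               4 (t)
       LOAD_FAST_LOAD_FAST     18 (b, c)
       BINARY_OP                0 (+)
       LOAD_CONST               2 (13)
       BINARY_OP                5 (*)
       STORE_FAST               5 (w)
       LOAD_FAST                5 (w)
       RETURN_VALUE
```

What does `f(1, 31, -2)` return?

LOAD_FAST_LOAD_FAST c,b → push -2,31. Stack: [-2, 31]
BINARY_OP + → -2 + 31 = 29. Stack: [29]
LOAD_FAST c → push -2. Stack: [29, -2]
BINARY_OP + → 29 + -2 = 27. Stack: [27]
STORE_FAST m → m=27. Stack: []
LOAD_FAST_LOAD_FAST m,c → push 27,-2. Stack: [27, -2]
BINARY_OP - → 27 - -2 = 29. Stack: [29]
STORE_FAST m → m=29. Stack: []
LOAD_FAST_LOAD_FAST a,c → push 1,-2. Stack: [1, -2]
COMPARE_OP bool(>) → 1 vs -2 = True. Stack: [True]
POP_JUMP_IF_FALSE → pop True; no jump. Stack: []
LOAD_FAST_LOAD_FAST m,a → push 29,1. Stack: [29, 1]
BINARY_OP ^ → 29 ^ 1 = 28. Stack: [28]
STORE_FAST t → t=28. Stack: []
LOAD_FAST_LOAD_FAST t,b → push 28,31. Stack: [28, 31]
BINARY_OP // → 28 // 31 = 0. Stack: [0]
LOAD_FAST b → push 31. Stack: [0, 31]
BINARY_OP // → 0 // 31 = 0. Stack: [0]
STORE_FAST w → w=0. Stack: []
LOAD_FAST w → push 0. Stack: [0]
RETURN_VALUE → return 0.

0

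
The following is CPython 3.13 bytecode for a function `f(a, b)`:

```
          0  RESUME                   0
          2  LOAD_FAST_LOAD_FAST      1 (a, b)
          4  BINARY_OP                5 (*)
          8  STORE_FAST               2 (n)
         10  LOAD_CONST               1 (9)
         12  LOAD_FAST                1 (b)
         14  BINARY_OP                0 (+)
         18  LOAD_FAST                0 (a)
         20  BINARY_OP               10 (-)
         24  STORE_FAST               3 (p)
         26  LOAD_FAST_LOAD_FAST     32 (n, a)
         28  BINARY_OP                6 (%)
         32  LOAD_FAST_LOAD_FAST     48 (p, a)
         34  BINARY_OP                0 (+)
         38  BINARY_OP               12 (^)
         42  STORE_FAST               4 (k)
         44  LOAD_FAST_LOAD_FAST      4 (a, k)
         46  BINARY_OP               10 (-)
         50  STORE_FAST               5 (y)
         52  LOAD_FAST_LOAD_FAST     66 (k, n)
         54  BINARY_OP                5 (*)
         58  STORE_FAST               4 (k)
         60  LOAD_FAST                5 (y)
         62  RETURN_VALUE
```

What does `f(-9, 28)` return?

-46

LOAD_FAST_LOAD_FAST a,b → push -9,28. Stack: [-9, 28]
BINARY_OP * → -9 * 28 = -252. Stack: [-252]
STORE_FAST n → n=-252. Stack: []
LOAD_CONST → push 9. Stack: [9]
LOAD_FAST b → push 28. Stack: [9, 28]
BINARY_OP + → 9 + 28 = 37. Stack: [37]
LOAD_FAST a → push -9. Stack: [37, -9]
BINARY_OP - → 37 - -9 = 46. Stack: [46]
STORE_FAST p → p=46. Stack: []
LOAD_FAST_LOAD_FAST n,a → push -252,-9. Stack: [-252, -9]
BINARY_OP % → -252 % -9 = 0. Stack: [0]
LOAD_FAST_LOAD_FAST p,a → push 46,-9. Stack: [0, 46, -9]
BINARY_OP + → 46 + -9 = 37. Stack: [0, 37]
BINARY_OP ^ → 0 ^ 37 = 37. Stack: [37]
STORE_FAST k → k=37. Stack: []
LOAD_FAST_LOAD_FAST a,k → push -9,37. Stack: [-9, 37]
BINARY_OP - → -9 - 37 = -46. Stack: [-46]
STORE_FAST y → y=-46. Stack: []
LOAD_FAST_LOAD_FAST k,n → push 37,-252. Stack: [37, -252]
BINARY_OP * → 37 * -252 = -9324. Stack: [-9324]
STORE_FAST k → k=-9324. Stack: []
LOAD_FAST y → push -46. Stack: [-46]
RETURN_VALUE → return -46.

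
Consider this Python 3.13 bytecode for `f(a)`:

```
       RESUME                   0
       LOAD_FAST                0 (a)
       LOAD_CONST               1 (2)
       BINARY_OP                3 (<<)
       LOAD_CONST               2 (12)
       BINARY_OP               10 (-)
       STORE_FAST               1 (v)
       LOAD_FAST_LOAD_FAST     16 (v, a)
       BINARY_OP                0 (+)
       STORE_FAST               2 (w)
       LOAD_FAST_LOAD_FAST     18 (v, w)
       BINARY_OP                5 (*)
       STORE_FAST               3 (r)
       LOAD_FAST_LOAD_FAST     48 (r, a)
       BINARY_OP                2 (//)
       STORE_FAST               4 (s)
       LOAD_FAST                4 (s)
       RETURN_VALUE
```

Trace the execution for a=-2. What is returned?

LOAD_FAST a → push -2. Stack: [-2]
LOAD_CONST → push 2. Stack: [-2, 2]
BINARY_OP << → -2 << 2 = -8. Stack: [-8]
LOAD_CONST → push 12. Stack: [-8, 12]
BINARY_OP - → -8 - 12 = -20. Stack: [-20]
STORE_FAST v → v=-20. Stack: []
LOAD_FAST_LOAD_FAST v,a → push -20,-2. Stack: [-20, -2]
BINARY_OP + → -20 + -2 = -22. Stack: [-22]
STORE_FAST w → w=-22. Stack: []
LOAD_FAST_LOAD_FAST v,w → push -20,-22. Stack: [-20, -22]
BINARY_OP * → -20 * -22 = 440. Stack: [440]
STORE_FAST r → r=440. Stack: []
LOAD_FAST_LOAD_FAST r,a → push 440,-2. Stack: [440, -2]
BINARY_OP // → 440 // -2 = -220. Stack: [-220]
STORE_FAST s → s=-220. Stack: []
LOAD_FAST s → push -220. Stack: [-220]
RETURN_VALUE → return -220.

-220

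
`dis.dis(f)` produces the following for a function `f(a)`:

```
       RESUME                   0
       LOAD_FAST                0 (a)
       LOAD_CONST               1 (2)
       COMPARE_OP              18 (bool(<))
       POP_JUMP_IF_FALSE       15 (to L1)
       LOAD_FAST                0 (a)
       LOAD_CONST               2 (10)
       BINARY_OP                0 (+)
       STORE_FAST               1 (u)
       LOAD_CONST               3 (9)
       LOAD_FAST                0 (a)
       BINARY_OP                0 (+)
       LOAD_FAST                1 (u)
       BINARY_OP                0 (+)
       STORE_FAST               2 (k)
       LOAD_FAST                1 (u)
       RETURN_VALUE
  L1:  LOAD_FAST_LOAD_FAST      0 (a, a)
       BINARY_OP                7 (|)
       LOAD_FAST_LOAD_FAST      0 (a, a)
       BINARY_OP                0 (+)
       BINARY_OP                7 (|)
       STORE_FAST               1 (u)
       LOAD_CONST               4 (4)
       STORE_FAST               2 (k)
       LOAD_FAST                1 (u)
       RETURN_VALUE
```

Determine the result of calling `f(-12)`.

-2

LOAD_FAST a → push -12. Stack: [-12]
LOAD_CONST → push 2. Stack: [-12, 2]
COMPARE_OP bool(<) → -12 vs 2 = True. Stack: [True]
POP_JUMP_IF_FALSE → pop True; no jump. Stack: []
LOAD_FAST a → push -12. Stack: [-12]
LOAD_CONST → push 10. Stack: [-12, 10]
BINARY_OP + → -12 + 10 = -2. Stack: [-2]
STORE_FAST u → u=-2. Stack: []
LOAD_CONST → push 9. Stack: [9]
LOAD_FAST a → push -12. Stack: [9, -12]
BINARY_OP + → 9 + -12 = -3. Stack: [-3]
LOAD_FAST u → push -2. Stack: [-3, -2]
BINARY_OP + → -3 + -2 = -5. Stack: [-5]
STORE_FAST k → k=-5. Stack: []
LOAD_FAST u → push -2. Stack: [-2]
RETURN_VALUE → return -2.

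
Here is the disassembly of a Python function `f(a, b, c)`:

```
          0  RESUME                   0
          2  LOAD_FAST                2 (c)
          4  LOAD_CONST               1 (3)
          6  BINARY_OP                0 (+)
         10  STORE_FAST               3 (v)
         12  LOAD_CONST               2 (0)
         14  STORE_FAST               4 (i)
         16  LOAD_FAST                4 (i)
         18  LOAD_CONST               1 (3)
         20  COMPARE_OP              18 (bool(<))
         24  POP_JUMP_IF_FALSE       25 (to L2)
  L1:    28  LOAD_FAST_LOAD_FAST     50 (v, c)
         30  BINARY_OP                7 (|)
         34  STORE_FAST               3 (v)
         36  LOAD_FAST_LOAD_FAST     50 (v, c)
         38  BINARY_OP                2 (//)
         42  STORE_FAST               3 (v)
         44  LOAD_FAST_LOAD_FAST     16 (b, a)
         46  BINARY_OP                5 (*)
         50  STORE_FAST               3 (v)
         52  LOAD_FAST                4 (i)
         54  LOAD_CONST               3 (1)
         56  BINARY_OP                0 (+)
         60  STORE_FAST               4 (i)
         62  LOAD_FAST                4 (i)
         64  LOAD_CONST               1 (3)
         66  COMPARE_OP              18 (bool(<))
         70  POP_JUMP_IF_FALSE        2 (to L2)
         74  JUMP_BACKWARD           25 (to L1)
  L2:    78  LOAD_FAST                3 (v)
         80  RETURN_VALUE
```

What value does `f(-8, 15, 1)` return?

-120

LOAD_FAST c → push 1. Stack: [1]
LOAD_CONST → push 3. Stack: [1, 3]
BINARY_OP + → 1 + 3 = 4. Stack: [4]
STORE_FAST v → v=4. Stack: []
LOAD_CONST → push 0. Stack: [0]
STORE_FAST i → i=0. Stack: []
LOAD_FAST i → push 0. Stack: [0]
LOAD_CONST → push 3. Stack: [0, 3]
COMPARE_OP bool(<) → 0 vs 3 = True. Stack: [True]
POP_JUMP_IF_FALSE → pop True; no jump. Stack: []
LOAD_FAST_LOAD_FAST v,c → push 4,1. Stack: [4, 1]
BINARY_OP | → 4 | 1 = 5. Stack: [5]
STORE_FAST v → v=5. Stack: []
LOAD_FAST_LOAD_FAST v,c → push 5,1. Stack: [5, 1]
BINARY_OP // → 5 // 1 = 5. Stack: [5]
STORE_FAST v → v=5. Stack: []
LOAD_FAST_LOAD_FAST b,a → push 15,-8. Stack: [15, -8]
BINARY_OP * → 15 * -8 = -120. Stack: [-120]
STORE_FAST v → v=-120. Stack: []
LOAD_FAST i → push 0. Stack: [0]
LOAD_CONST → push 1. Stack: [0, 1]
BINARY_OP + → 0 + 1 = 1. Stack: [1]
STORE_FAST i → i=1. Stack: []
LOAD_FAST i → push 1. Stack: [1]
LOAD_CONST → push 3. Stack: [1, 3]
COMPARE_OP bool(<) → 1 vs 3 = True. Stack: [True]
POP_JUMP_IF_FALSE → pop True; no jump. Stack: []
LOAD_FAST_LOAD_FAST v,c → push -120,1. Stack: [-120, 1]
BINARY_OP | → -120 | 1 = -119. Stack: [-119]
STORE_FAST v → v=-119. Stack: []
LOAD_FAST_LOAD_FAST v,c → push -119,1. Stack: [-119, 1]
BINARY_OP // → -119 // 1 = -119. Stack: [-119]
STORE_FAST v → v=-119. Stack: []
LOAD_FAST_LOAD_FAST b,a → push 15,-8. Stack: [15, -8]
BINARY_OP * → 15 * -8 = -120. Stack: [-120]
STORE_FAST v → v=-120. Stack: []
LOAD_FAST i → push 1. Stack: [1]
LOAD_CONST → push 1. Stack: [1, 1]
BINARY_OP + → 1 + 1 = 2. Stack: [2]
STORE_FAST i → i=2. Stack: []
LOAD_FAST i → push 2. Stack: [2]
LOAD_CONST → push 3. Stack: [2, 3]
COMPARE_OP bool(<) → 2 vs 3 = True. Stack: [True]
POP_JUMP_IF_FALSE → pop True; no jump. Stack: []
LOAD_FAST_LOAD_FAST v,c → push -120,1. Stack: [-120, 1]
BINARY_OP | → -120 | 1 = -119. Stack: [-119]
STORE_FAST v → v=-119. Stack: []
LOAD_FAST_LOAD_FAST v,c → push -119,1. Stack: [-119, 1]
BINARY_OP // → -119 // 1 = -119. Stack: [-119]
STORE_FAST v → v=-119. Stack: []
LOAD_FAST_LOAD_FAST b,a → push 15,-8. Stack: [15, -8]
BINARY_OP * → 15 * -8 = -120. Stack: [-120]
STORE_FAST v → v=-120. Stack: []
LOAD_FAST i → push 2. Stack: [2]
LOAD_CONST → push 1. Stack: [2, 1]
BINARY_OP + → 2 + 1 = 3. Stack: [3]
STORE_FAST i → i=3. Stack: []
LOAD_FAST i → push 3. Stack: [3]
LOAD_CONST → push 3. Stack: [3, 3]
COMPARE_OP bool(<) → 3 vs 3 = False. Stack: [False]
POP_JUMP_IF_FALSE → pop False; jump. Stack: []
LOAD_FAST v → push -120. Stack: [-120]
RETURN_VALUE → return -120.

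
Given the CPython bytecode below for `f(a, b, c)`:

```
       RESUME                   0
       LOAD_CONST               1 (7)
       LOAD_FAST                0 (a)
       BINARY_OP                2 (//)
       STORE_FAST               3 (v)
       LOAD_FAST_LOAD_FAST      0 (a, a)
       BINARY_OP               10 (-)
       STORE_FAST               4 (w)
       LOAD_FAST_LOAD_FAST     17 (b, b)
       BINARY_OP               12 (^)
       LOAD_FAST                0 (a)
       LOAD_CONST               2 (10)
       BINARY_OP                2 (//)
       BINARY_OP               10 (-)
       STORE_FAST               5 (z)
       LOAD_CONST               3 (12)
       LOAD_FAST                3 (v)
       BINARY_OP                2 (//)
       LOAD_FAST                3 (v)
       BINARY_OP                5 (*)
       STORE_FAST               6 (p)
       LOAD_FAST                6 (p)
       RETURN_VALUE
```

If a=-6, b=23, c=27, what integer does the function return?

12

LOAD_CONST → push 7. Stack: [7]
LOAD_FAST a → push -6. Stack: [7, -6]
BINARY_OP // → 7 // -6 = -2. Stack: [-2]
STORE_FAST v → v=-2. Stack: []
LOAD_FAST_LOAD_FAST a,a → push -6,-6. Stack: [-6, -6]
BINARY_OP - → -6 - -6 = 0. Stack: [0]
STORE_FAST w → w=0. Stack: []
LOAD_FAST_LOAD_FAST b,b → push 23,23. Stack: [23, 23]
BINARY_OP ^ → 23 ^ 23 = 0. Stack: [0]
LOAD_FAST a → push -6. Stack: [0, -6]
LOAD_CONST → push 10. Stack: [0, -6, 10]
BINARY_OP // → -6 // 10 = -1. Stack: [0, -1]
BINARY_OP - → 0 - -1 = 1. Stack: [1]
STORE_FAST z → z=1. Stack: []
LOAD_CONST → push 12. Stack: [12]
LOAD_FAST v → push -2. Stack: [12, -2]
BINARY_OP // → 12 // -2 = -6. Stack: [-6]
LOAD_FAST v → push -2. Stack: [-6, -2]
BINARY_OP * → -6 * -2 = 12. Stack: [12]
STORE_FAST p → p=12. Stack: []
LOAD_FAST p → push 12. Stack: [12]
RETURN_VALUE → return 12.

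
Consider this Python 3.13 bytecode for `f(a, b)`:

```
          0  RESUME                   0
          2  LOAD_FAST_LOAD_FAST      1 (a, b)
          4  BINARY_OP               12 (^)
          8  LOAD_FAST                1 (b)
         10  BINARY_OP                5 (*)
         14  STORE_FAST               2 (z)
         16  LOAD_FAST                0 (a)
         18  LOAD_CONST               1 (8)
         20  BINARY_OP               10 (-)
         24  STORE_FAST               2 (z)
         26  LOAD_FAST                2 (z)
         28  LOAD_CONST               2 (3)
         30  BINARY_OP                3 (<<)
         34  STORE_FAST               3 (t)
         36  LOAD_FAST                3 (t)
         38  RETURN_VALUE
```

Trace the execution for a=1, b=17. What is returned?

-56

LOAD_FAST_LOAD_FAST a,b → push 1,17. Stack: [1, 17]
BINARY_OP ^ → 1 ^ 17 = 16. Stack: [16]
LOAD_FAST b → push 17. Stack: [16, 17]
BINARY_OP * → 16 * 17 = 272. Stack: [272]
STORE_FAST z → z=272. Stack: []
LOAD_FAST a → push 1. Stack: [1]
LOAD_CONST → push 8. Stack: [1, 8]
BINARY_OP - → 1 - 8 = -7. Stack: [-7]
STORE_FAST z → z=-7. Stack: []
LOAD_FAST z → push -7. Stack: [-7]
LOAD_CONST → push 3. Stack: [-7, 3]
BINARY_OP << → -7 << 3 = -56. Stack: [-56]
STORE_FAST t → t=-56. Stack: []
LOAD_FAST t → push -56. Stack: [-56]
RETURN_VALUE → return -56.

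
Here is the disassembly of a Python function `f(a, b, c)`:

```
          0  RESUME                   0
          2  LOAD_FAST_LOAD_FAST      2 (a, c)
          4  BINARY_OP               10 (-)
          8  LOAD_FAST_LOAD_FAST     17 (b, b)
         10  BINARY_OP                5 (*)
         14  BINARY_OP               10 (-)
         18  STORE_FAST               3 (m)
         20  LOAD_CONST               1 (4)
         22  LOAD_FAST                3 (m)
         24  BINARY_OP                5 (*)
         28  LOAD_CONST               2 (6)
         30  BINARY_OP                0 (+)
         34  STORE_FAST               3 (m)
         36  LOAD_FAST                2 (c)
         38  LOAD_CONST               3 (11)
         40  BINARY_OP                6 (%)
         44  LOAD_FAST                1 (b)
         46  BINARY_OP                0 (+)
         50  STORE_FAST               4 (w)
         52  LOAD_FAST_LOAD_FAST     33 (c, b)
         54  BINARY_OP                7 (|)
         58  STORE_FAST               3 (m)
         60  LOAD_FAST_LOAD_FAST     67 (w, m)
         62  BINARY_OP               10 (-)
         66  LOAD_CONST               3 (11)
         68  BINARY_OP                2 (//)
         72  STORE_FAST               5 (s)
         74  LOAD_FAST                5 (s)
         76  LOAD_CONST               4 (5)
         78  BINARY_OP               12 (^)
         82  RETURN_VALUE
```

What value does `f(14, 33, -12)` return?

1

LOAD_FAST_LOAD_FAST a,c → push 14,-12. Stack: [14, -12]
BINARY_OP - → 14 - -12 = 26. Stack: [26]
LOAD_FAST_LOAD_FAST b,b → push 33,33. Stack: [26, 33, 33]
BINARY_OP * → 33 * 33 = 1089. Stack: [26, 1089]
BINARY_OP - → 26 - 1089 = -1063. Stack: [-1063]
STORE_FAST m → m=-1063. Stack: []
LOAD_CONST → push 4. Stack: [4]
LOAD_FAST m → push -1063. Stack: [4, -1063]
BINARY_OP * → 4 * -1063 = -4252. Stack: [-4252]
LOAD_CONST → push 6. Stack: [-4252, 6]
BINARY_OP + → -4252 + 6 = -4246. Stack: [-4246]
STORE_FAST m → m=-4246. Stack: []
LOAD_FAST c → push -12. Stack: [-12]
LOAD_CONST → push 11. Stack: [-12, 11]
BINARY_OP % → -12 % 11 = 10. Stack: [10]
LOAD_FAST b → push 33. Stack: [10, 33]
BINARY_OP + → 10 + 33 = 43. Stack: [43]
STORE_FAST w → w=43. Stack: []
LOAD_FAST_LOAD_FAST c,b → push -12,33. Stack: [-12, 33]
BINARY_OP | → -12 | 33 = -11. Stack: [-11]
STORE_FAST m → m=-11. Stack: []
LOAD_FAST_LOAD_FAST w,m → push 43,-11. Stack: [43, -11]
BINARY_OP - → 43 - -11 = 54. Stack: [54]
LOAD_CONST → push 11. Stack: [54, 11]
BINARY_OP // → 54 // 11 = 4. Stack: [4]
STORE_FAST s → s=4. Stack: []
LOAD_FAST s → push 4. Stack: [4]
LOAD_CONST → push 5. Stack: [4, 5]
BINARY_OP ^ → 4 ^ 5 = 1. Stack: [1]
RETURN_VALUE → return 1.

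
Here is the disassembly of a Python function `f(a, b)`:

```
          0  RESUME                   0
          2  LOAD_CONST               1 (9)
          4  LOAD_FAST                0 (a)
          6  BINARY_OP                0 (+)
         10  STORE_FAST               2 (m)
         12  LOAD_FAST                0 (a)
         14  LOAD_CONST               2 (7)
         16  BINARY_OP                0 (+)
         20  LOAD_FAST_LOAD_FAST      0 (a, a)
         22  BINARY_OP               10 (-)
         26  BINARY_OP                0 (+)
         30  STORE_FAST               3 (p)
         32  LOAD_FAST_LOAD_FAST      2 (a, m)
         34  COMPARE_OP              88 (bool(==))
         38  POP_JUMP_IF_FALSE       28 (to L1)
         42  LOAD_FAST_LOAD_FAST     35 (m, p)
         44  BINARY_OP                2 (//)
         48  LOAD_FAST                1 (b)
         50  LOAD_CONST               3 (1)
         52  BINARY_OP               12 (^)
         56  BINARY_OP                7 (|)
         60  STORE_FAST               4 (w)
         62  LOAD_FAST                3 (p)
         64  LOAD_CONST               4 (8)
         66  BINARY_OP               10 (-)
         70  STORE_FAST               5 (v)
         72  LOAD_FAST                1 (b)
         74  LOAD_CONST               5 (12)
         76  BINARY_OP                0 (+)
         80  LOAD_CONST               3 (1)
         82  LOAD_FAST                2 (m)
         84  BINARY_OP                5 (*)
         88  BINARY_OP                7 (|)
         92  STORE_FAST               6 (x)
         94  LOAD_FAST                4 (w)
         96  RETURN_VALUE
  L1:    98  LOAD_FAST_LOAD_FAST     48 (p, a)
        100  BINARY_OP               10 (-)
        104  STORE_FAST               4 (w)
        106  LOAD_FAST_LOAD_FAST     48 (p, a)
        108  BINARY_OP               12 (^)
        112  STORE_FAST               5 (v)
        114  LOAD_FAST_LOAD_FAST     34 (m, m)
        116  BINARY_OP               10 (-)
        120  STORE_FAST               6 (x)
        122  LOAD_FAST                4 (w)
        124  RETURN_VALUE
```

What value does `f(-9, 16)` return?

LOAD_CONST → push 9. Stack: [9]
LOAD_FAST a → push -9. Stack: [9, -9]
BINARY_OP + → 9 + -9 = 0. Stack: [0]
STORE_FAST m → m=0. Stack: []
LOAD_FAST a → push -9. Stack: [-9]
LOAD_CONST → push 7. Stack: [-9, 7]
BINARY_OP + → -9 + 7 = -2. Stack: [-2]
LOAD_FAST_LOAD_FAST a,a → push -9,-9. Stack: [-2, -9, -9]
BINARY_OP - → -9 - -9 = 0. Stack: [-2, 0]
BINARY_OP + → -2 + 0 = -2. Stack: [-2]
STORE_FAST p → p=-2. Stack: []
LOAD_FAST_LOAD_FAST a,m → push -9,0. Stack: [-9, 0]
COMPARE_OP bool(==) → -9 vs 0 = False. Stack: [False]
POP_JUMP_IF_FALSE → pop False; jump. Stack: []
LOAD_FAST_LOAD_FAST p,a → push -2,-9. Stack: [-2, -9]
BINARY_OP - → -2 - -9 = 7. Stack: [7]
STORE_FAST w → w=7. Stack: []
LOAD_FAST_LOAD_FAST p,a → push -2,-9. Stack: [-2, -9]
BINARY_OP ^ → -2 ^ -9 = 9. Stack: [9]
STORE_FAST v → v=9. Stack: []
LOAD_FAST_LOAD_FAST m,m → push 0,0. Stack: [0, 0]
BINARY_OP - → 0 - 0 = 0. Stack: [0]
STORE_FAST x → x=0. Stack: []
LOAD_FAST w → push 7. Stack: [7]
RETURN_VALUE → return 7.

7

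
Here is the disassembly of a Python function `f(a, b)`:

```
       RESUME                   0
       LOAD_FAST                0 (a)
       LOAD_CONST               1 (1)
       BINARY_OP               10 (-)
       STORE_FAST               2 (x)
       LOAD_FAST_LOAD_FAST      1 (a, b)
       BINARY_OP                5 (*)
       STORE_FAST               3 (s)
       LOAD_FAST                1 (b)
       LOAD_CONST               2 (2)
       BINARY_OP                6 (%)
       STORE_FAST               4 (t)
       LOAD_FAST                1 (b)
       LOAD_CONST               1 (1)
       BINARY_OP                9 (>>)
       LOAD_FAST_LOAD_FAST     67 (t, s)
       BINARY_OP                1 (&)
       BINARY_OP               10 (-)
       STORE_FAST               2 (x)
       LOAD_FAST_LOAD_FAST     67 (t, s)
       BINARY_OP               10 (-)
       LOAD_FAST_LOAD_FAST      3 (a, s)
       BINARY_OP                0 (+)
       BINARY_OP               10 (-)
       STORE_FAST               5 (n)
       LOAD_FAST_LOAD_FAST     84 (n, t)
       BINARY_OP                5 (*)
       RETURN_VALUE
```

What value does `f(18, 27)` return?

-989

LOAD_FAST a → push 18. Stack: [18]
LOAD_CONST → push 1. Stack: [18, 1]
BINARY_OP - → 18 - 1 = 17. Stack: [17]
STORE_FAST x → x=17. Stack: []
LOAD_FAST_LOAD_FAST a,b → push 18,27. Stack: [18, 27]
BINARY_OP * → 18 * 27 = 486. Stack: [486]
STORE_FAST s → s=486. Stack: []
LOAD_FAST b → push 27. Stack: [27]
LOAD_CONST → push 2. Stack: [27, 2]
BINARY_OP % → 27 % 2 = 1. Stack: [1]
STORE_FAST t → t=1. Stack: []
LOAD_FAST b → push 27. Stack: [27]
LOAD_CONST → push 1. Stack: [27, 1]
BINARY_OP >> → 27 >> 1 = 13. Stack: [13]
LOAD_FAST_LOAD_FAST t,s → push 1,486. Stack: [13, 1, 486]
BINARY_OP & → 1 & 486 = 0. Stack: [13, 0]
BINARY_OP - → 13 - 0 = 13. Stack: [13]
STORE_FAST x → x=13. Stack: []
LOAD_FAST_LOAD_FAST t,s → push 1,486. Stack: [1, 486]
BINARY_OP - → 1 - 486 = -485. Stack: [-485]
LOAD_FAST_LOAD_FAST a,s → push 18,486. Stack: [-485, 18, 486]
BINARY_OP + → 18 + 486 = 504. Stack: [-485, 504]
BINARY_OP - → -485 - 504 = -989. Stack: [-989]
STORE_FAST n → n=-989. Stack: []
LOAD_FAST_LOAD_FAST n,t → push -989,1. Stack: [-989, 1]
BINARY_OP * → -989 * 1 = -989. Stack: [-989]
RETURN_VALUE → return -989.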